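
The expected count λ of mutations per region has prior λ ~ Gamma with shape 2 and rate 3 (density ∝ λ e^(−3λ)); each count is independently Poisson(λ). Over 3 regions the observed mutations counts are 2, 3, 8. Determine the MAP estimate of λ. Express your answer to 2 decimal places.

Σxᵢ = 2+3+8 = 13, with n = 3.
Posterior ∝ λe^(−3λ) · λ^13e^(−3λ) = λ^14e^(−6λ), i.e. Gamma(shape=15, rate=6).
The mode of a Gamma(a, b) with a ≥ 1 (shape–rate) is (a−1)/b = 14/6 ≈ 2.33.

λ̂_MAP = 2.33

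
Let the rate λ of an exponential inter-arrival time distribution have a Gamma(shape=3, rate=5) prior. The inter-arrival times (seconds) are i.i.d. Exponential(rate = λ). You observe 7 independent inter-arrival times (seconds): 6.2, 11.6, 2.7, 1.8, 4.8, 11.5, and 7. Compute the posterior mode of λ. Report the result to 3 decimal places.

λ̂_MAP = 0.178

The Exponential(rate=λ) likelihood is ∝ λ^n e^(−λΣtᵢ). Here n = 7 and Σtᵢ = 6.2 + 11.6 + 2.7 + 1.8 + 4.8 + 11.5 + 7 = 45.6.
Posterior ∝ λ^2e^(−5λ) · λ^7e^(−45.6λ) = λ^9e^(−50.6λ), i.e. Gamma(10, 50.6).
Mode = (a−1)/b = 9/50.6 ≈ 0.178.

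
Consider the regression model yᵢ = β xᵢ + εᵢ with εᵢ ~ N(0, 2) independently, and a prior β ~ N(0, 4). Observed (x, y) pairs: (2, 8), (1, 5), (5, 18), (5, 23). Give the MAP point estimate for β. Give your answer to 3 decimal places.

β̂_MAP = 4.072

log p(β | y) = −Σ(yᵢ − βxᵢ)²/(2·2) − β²/(2·4) + const.
Setting the derivative to zero: Σxᵢ(yᵢ − βxᵢ)/2 − β/4 = 0, so β = Σxᵢyᵢ / (Σxᵢ² + σ²/τ²).
Σxᵢyᵢ = 2·8 + 1·5 + 5·18 + 5·23 = 226; Σxᵢ² = 55; σ²/τ² = 0.5.
β̂_MAP = 226 / (55 + 0.5) = 226/55.5 ≈ 4.072.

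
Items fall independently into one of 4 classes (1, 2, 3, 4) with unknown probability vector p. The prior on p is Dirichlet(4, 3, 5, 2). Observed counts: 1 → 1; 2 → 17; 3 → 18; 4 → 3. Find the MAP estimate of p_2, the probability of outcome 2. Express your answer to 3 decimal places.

MAP estimate: 0.388

The posterior is Dirichlet(αᵢ + nᵢ) = Dirichlet(5, 20, 23, 5).
For a Dirichlet(a₁,…,a_K) with all aᵢ > 1, the mode has j-th component (aⱼ − 1)/(Σaᵢ − K).
Here Σaᵢ = 53 and K = 4, so p_2 = (20 − 1)/(53 − 4) = 19/49 ≈ 0.388.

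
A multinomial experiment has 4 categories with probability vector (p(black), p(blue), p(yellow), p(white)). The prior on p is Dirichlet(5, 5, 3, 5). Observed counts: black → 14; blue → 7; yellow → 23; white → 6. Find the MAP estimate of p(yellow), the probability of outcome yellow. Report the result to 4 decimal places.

The posterior is Dirichlet(αᵢ + nᵢ) = Dirichlet(19, 12, 26, 11).
For a Dirichlet(a₁,…,a_K) with all aᵢ > 1, the mode has j-th component (aⱼ − 1)/(Σaᵢ − K).
Here Σaᵢ = 68 and K = 4, so p(yellow) = (26 − 1)/(68 − 4) = 25/64 ≈ 0.3906.

MAP estimate of p(yellow) = 0.3906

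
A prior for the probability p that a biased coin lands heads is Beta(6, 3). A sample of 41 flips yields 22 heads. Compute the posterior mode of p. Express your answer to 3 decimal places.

Prior: Beta(6, 3).
Data: 22 successes in 41 trials. The binomial likelihood contributes p^22(1−p)^19, so the posterior is Beta(6+22, 3+19) = Beta(28, 22).
For Beta(a, b) with a, b > 1 the mode is (a−1)/(a+b−2) = 27/48 ≈ 0.563.

p̂_MAP = 0.563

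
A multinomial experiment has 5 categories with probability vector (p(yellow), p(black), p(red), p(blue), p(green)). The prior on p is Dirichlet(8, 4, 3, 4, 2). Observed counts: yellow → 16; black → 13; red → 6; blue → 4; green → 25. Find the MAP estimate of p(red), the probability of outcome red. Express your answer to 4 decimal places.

The posterior is Dirichlet(αᵢ + nᵢ) = Dirichlet(24, 17, 9, 8, 27).
For a Dirichlet(a₁,…,a_K) with all aᵢ > 1, the mode has j-th component (aⱼ − 1)/(Σaᵢ − K).
Here Σaᵢ = 85 and K = 5, so p(red) = (9 − 1)/(85 − 5) = 8/80 ≈ 0.1000.

MAP estimate of p(red) = 0.1000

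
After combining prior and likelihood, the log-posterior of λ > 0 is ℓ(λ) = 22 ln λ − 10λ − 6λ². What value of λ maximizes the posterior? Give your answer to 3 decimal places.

ℓ'(λ) = 22/λ − 10 − 12λ. Setting this to zero and multiplying by λ: 12λ² + 10λ − 22 = 0.
λ = (−10 + √(10² + 4·12·22)) / (2·12) = (−10 + √1156) / 24 = (−10 + 34)/24 = 1.
ℓ''(λ) = −22/λ² − 12 < 0, confirming a maximum.

λ̂_MAP = 1.000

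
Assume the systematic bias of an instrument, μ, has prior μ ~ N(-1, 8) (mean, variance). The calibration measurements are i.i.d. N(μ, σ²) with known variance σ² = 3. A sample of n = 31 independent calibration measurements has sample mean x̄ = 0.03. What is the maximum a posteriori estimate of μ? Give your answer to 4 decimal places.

n = 31, x̄ = 0.03.
For a Normal prior and Normal likelihood with known variance, the posterior is Normal; its mode equals its mean, the precision-weighted average.
Prior precision 1/σ₀² = 1/8 = 0.125; data precision n/σ² = 31/3.
μ̂ = (0.125·(-1) + (31/3)·0.03) / (0.125 + 31/3) = 0.185/(251/24) = 111/6275 ≈ 0.0177.

μ̂_MAP = 0.0177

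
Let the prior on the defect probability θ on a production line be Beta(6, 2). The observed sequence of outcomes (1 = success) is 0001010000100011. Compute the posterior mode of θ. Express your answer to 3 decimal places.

θ̂_MAP = 0.455

Prior: Beta(6, 2).
Data: 5 successes in 16 trials (from the sequence). The binomial likelihood contributes θ^5(1−θ)^11, so the posterior is Beta(6+5, 2+11) = Beta(11, 13).
For Beta(a, b) with a, b > 1 the mode is (a−1)/(a+b−2) = 10/22 ≈ 0.455.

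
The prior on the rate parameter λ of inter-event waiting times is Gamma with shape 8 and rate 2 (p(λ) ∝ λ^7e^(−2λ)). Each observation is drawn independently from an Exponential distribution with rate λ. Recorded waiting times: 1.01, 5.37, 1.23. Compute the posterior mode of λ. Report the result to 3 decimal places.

λ̂_MAP = 1.041

The Exponential(rate=λ) likelihood is ∝ λ^n e^(−λΣtᵢ). Here n = 3 and Σtᵢ = 1.01 + 5.37 + 1.23 = 7.61.
Posterior ∝ λ^7e^(−2λ) · λ^3e^(−7.61λ) = λ^10e^(−9.61λ), i.e. Gamma(11, 9.61).
Mode = (a−1)/b = 10/9.61 ≈ 1.041.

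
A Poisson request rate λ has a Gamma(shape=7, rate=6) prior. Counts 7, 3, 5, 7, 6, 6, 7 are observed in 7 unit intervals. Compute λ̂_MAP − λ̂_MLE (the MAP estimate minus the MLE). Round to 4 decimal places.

MAP − MLE = -2.2418

Σxᵢ = 41. Posterior is Gamma(48, 13); MAP = (48−1)/13 = 47/13 ≈ 3.61538.
MLE = x̄ = 41/7 ≈ 5.85714.
Difference = 47/13 − 41/7 = -204/91 ≈ -2.2418.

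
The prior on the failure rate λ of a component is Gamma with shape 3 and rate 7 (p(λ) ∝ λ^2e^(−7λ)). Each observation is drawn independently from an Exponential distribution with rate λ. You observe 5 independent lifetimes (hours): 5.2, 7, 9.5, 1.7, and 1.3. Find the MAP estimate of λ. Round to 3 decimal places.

The Exponential(rate=λ) likelihood is ∝ λ^n e^(−λΣtᵢ). Here n = 5 and Σtᵢ = 5.2 + 7 + 9.5 + 1.7 + 1.3 = 24.7.
Posterior ∝ λ^2e^(−7λ) · λ^5e^(−24.7λ) = λ^7e^(−31.7λ), i.e. Gamma(8, 31.7).
Mode = (a−1)/b = 7/31.7 ≈ 0.221.

λ̂_MAP = 0.221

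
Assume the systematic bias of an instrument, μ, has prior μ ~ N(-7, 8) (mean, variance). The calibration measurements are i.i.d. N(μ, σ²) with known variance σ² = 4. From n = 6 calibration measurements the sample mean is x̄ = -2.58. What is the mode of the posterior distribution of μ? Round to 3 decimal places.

n = 6, x̄ = -2.58.
For a Normal prior and Normal likelihood with known variance, the posterior is Normal; its mode equals its mean, the precision-weighted average.
Prior precision 1/σ₀² = 1/8 = 0.125; data precision n/σ² = 6/4 = 1.5.
μ̂ = (0.125·(-7) + 1.5·(-2.58)) / (0.125 + 1.5) = (-4.745)/1.625 = -2.920.

μ̂_MAP = -2.920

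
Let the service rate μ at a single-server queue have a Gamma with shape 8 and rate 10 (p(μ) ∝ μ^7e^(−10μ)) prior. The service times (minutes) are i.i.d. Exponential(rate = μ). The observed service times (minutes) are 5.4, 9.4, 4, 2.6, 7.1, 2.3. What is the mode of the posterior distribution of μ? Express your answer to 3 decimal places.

The Exponential(rate=μ) likelihood is ∝ μ^n e^(−μΣtᵢ). Here n = 6 and Σtᵢ = 5.4 + 9.4 + 4 + 2.6 + 7.1 + 2.3 = 30.8.
Posterior ∝ μ^7e^(−10μ) · μ^6e^(−30.8μ) = μ^13e^(−40.8μ), i.e. Gamma(14, 40.8).
Mode = (a−1)/b = 13/40.8 ≈ 0.319.

μ̂_MAP = 0.319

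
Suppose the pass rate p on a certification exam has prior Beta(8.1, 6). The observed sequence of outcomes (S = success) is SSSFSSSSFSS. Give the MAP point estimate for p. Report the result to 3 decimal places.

Prior: Beta(8.1, 6).
Data: 9 successes in 11 trials (from the sequence). The binomial likelihood contributes p^9(1−p)^2, so the posterior is Beta(8.1+9, 6+2) = Beta(17.1, 8).
For Beta(a, b) with a, b > 1 the mode is (a−1)/(a+b−2) = 16.1/23.1 ≈ 0.697.

p̂_MAP = 0.697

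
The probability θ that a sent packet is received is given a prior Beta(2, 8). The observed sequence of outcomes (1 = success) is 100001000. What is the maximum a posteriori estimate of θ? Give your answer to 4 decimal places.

θ̂_MAP = 0.1765

Prior: Beta(2, 8).
Data: 2 successes in 9 trials (from the sequence). The binomial likelihood contributes θ^2(1−θ)^7, so the posterior is Beta(2+2, 8+7) = Beta(4, 15).
For Beta(a, b) with a, b > 1 the mode is (a−1)/(a+b−2) = 3/17 ≈ 0.1765.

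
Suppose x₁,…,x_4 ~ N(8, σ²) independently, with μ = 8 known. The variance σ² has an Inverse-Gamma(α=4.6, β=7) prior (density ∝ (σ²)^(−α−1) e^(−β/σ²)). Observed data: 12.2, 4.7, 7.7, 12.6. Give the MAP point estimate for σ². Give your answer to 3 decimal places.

Sum of squared deviations about the known mean: SS = (12.2−8)² + (4.7−8)² + (7.7−8)² + (12.6−8)² = 49.78.
The Normal likelihood contributes (σ²)^(−n/2) exp(−SS/(2σ²)), so the posterior is Inverse-Gamma(α + n/2, β + SS/2) = Inverse-Gamma(6.6, 31.89).
The mode of Inverse-Gamma(a, b) is b/(a+1) = 31.89/7.6 ≈ 4.196.

σ̂²_MAP = 4.196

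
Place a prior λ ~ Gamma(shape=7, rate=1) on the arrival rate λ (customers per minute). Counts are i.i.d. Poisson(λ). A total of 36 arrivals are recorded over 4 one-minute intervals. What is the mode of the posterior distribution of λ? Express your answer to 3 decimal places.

λ̂_MAP = 8.400

Σxᵢ = 36, n = 4.
Posterior ∝ λ^6e^(−1λ) · λ^36e^(−4λ) = λ^42e^(−5λ), i.e. Gamma(shape=43, rate=5).
The mode of a Gamma(a, b) with a ≥ 1 (shape–rate) is (a−1)/b = 42/5 ≈ 8.400.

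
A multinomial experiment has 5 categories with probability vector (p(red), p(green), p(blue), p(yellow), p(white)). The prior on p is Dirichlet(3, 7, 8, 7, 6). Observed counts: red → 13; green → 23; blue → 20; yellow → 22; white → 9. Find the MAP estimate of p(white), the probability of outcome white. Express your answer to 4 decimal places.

The posterior is Dirichlet(αᵢ + nᵢ) = Dirichlet(16, 30, 28, 29, 15).
For a Dirichlet(a₁,…,a_K) with all aᵢ > 1, the mode has j-th component (aⱼ − 1)/(Σaᵢ − K).
Here Σaᵢ = 118 and K = 5, so p(white) = (15 − 1)/(118 − 5) = 14/113 ≈ 0.1239.

MAP estimate of p(white) = 0.1239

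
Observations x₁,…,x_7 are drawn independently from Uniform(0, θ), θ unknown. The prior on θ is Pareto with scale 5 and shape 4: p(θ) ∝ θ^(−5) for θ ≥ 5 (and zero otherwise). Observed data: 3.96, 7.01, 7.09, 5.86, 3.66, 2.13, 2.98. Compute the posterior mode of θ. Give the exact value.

The Uniform(0, θ) likelihood is θ^(−n) for θ ≥ max(xᵢ), zero otherwise. Here max(xᵢ) = 7.09.
Posterior ∝ θ^(−5) · θ^(−7) = θ^(−12) on θ ≥ max(5, 7.09) = 7.09.
This density is strictly decreasing in θ, so the posterior mode lies at the lower boundary of the support.

θ̂_MAP = 7.09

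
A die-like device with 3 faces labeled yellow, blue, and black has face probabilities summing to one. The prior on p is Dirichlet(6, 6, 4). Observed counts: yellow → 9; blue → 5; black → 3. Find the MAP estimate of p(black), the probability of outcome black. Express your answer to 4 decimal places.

The posterior is Dirichlet(αᵢ + nᵢ) = Dirichlet(15, 11, 7).
For a Dirichlet(a₁,…,a_K) with all aᵢ > 1, the mode has j-th component (aⱼ − 1)/(Σaᵢ − K).
Here Σaᵢ = 33 and K = 3, so p(black) = (7 − 1)/(33 − 3) = 6/30 ≈ 0.2000.

MAP estimate of p(black) = 0.2000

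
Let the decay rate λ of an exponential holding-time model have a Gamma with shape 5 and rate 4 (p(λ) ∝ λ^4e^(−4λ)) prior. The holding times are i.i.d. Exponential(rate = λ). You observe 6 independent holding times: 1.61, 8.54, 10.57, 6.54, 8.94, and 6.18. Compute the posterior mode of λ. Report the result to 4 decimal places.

The Exponential(rate=λ) likelihood is ∝ λ^n e^(−λΣtᵢ). Here n = 6 and Σtᵢ = 1.61 + 8.54 + 10.57 + 6.54 + 8.94 + 6.18 = 42.38.
Posterior ∝ λ^4e^(−4λ) · λ^6e^(−42.38λ) = λ^10e^(−46.38λ), i.e. Gamma(11, 46.38).
Mode = (a−1)/b = 10/46.38 ≈ 0.2156.

λ̂_MAP = 0.2156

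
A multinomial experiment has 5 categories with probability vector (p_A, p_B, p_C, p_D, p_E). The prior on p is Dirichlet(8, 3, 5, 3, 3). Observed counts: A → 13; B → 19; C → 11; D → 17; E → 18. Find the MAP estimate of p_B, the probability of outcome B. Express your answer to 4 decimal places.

MAP estimate of p_B = 0.2211

The posterior is Dirichlet(αᵢ + nᵢ) = Dirichlet(21, 22, 16, 20, 21).
For a Dirichlet(a₁,…,a_K) with all aᵢ > 1, the mode has j-th component (aⱼ − 1)/(Σaᵢ − K).
Here Σaᵢ = 100 and K = 5, so p_B = (22 − 1)/(100 − 5) = 21/95 ≈ 0.2211.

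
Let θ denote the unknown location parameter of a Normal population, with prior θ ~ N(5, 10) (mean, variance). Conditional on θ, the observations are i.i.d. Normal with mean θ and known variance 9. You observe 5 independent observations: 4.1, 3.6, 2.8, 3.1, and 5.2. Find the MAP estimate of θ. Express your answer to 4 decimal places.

n = 5; x̄ = (4.1 + 3.6 + 2.8 + 3.1 + 5.2)/5 = 18.8/5 = 3.76.
For a Normal prior and Normal likelihood with known variance, the posterior is Normal; its mode equals its mean, the precision-weighted average.
Prior precision 1/σ₀² = 1/10 = 0.1; data precision n/σ² = 5/9.
θ̂ = (0.1·5 + (5/9)·3.76) / (0.1 + 5/9) = (233/90)/(59/90) = 233/59 ≈ 3.9492.

θ̂_MAP = 3.9492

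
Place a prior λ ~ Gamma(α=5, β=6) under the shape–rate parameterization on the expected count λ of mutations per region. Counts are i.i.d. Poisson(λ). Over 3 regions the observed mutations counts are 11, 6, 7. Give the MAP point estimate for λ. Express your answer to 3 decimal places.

Σxᵢ = 11+6+7 = 24, with n = 3.
Posterior ∝ λ^4e^(−6λ) · λ^24e^(−3λ) = λ^28e^(−9λ), i.e. Gamma(shape=29, rate=9).
The mode of a Gamma(a, b) with a ≥ 1 (shape–rate) is (a−1)/b = 28/9 ≈ 3.111.

λ̂_MAP = 3.111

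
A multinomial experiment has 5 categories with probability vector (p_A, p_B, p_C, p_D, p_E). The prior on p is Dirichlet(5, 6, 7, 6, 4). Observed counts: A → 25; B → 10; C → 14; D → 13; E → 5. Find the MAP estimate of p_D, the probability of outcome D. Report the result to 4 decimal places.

The posterior is Dirichlet(αᵢ + nᵢ) = Dirichlet(30, 16, 21, 19, 9).
For a Dirichlet(a₁,…,a_K) with all aᵢ > 1, the mode has j-th component (aⱼ − 1)/(Σaᵢ − K).
Here Σaᵢ = 95 and K = 5, so p_D = (19 − 1)/(95 − 5) = 18/90 ≈ 0.2000.

MAP estimate of p_D = 0.2000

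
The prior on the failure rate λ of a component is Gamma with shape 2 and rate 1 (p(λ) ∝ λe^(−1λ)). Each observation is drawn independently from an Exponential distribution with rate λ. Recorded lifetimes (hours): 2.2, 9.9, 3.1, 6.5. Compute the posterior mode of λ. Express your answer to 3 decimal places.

The Exponential(rate=λ) likelihood is ∝ λ^n e^(−λΣtᵢ). Here n = 4 and Σtᵢ = 2.2 + 9.9 + 3.1 + 6.5 = 21.7.
Posterior ∝ λe^(−1λ) · λ^4e^(−21.7λ) = λ^5e^(−22.7λ), i.e. Gamma(6, 22.7).
Mode = (a−1)/b = 5/22.7 ≈ 0.220.

λ̂_MAP = 0.220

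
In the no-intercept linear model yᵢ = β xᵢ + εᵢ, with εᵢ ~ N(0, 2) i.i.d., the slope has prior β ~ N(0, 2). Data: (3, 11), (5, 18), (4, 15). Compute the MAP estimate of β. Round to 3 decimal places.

β̂_MAP = 3.588

log p(β | y) = −Σ(yᵢ − βxᵢ)²/(2·2) − β²/(2·2) + const.
Setting the derivative to zero: Σxᵢ(yᵢ − βxᵢ)/2 − β/2 = 0, so β = Σxᵢyᵢ / (Σxᵢ² + σ²/τ²).
Σxᵢyᵢ = 3·11 + 5·18 + 4·15 = 183; Σxᵢ² = 50; σ²/τ² = 1.
β̂_MAP = 183 / (50 + 1) = 183/51 ≈ 3.588.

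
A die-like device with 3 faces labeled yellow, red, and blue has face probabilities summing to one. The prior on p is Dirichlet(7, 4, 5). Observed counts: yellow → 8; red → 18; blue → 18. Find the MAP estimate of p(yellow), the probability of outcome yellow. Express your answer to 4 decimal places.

MAP estimate of p(yellow) = 0.2456

The posterior is Dirichlet(αᵢ + nᵢ) = Dirichlet(15, 22, 23).
For a Dirichlet(a₁,…,a_K) with all aᵢ > 1, the mode has j-th component (aⱼ − 1)/(Σaᵢ − K).
Here Σaᵢ = 60 and K = 3, so p(yellow) = (15 − 1)/(60 − 3) = 14/57 ≈ 0.2456.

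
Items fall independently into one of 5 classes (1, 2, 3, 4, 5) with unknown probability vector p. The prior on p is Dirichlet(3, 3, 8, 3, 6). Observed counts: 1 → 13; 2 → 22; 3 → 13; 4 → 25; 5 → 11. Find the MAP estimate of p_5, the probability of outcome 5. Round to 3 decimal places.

MAP estimate: 0.157

The posterior is Dirichlet(αᵢ + nᵢ) = Dirichlet(16, 25, 21, 28, 17).
For a Dirichlet(a₁,…,a_K) with all aᵢ > 1, the mode has j-th component (aⱼ − 1)/(Σaᵢ − K).
Here Σaᵢ = 107 and K = 5, so p_5 = (17 − 1)/(107 − 5) = 16/102 ≈ 0.157.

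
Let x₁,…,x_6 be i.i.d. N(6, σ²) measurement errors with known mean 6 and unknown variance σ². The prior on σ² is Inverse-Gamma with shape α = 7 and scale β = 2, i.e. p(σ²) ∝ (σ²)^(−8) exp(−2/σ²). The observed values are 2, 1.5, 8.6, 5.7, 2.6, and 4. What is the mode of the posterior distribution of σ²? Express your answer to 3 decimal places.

σ̂²_MAP = 2.848

Sum of squared deviations about the known mean: SS = (2−6)² + (1.5−6)² + (8.6−6)² + (5.7−6)² + (2.6−6)² + (4−6)² = 58.66.
The Normal likelihood contributes (σ²)^(−n/2) exp(−SS/(2σ²)), so the posterior is Inverse-Gamma(α + n/2, β + SS/2) = Inverse-Gamma(10, 31.33).
The mode of Inverse-Gamma(a, b) is b/(a+1) = 31.33/11 ≈ 2.848.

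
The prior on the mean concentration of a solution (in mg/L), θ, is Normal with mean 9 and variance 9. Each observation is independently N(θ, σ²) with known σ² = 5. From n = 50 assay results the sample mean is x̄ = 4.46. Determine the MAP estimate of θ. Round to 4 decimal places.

θ̂_MAP = 4.5099

n = 50, x̄ = 4.46.
For a Normal prior and Normal likelihood with known variance, the posterior is Normal; its mode equals its mean, the precision-weighted average.
Prior precision 1/σ₀² = 1/9; data precision n/σ² = 50/5 = 10.
θ̂ = ((1/9)·9 + 10·4.46) / (1/9 + 10) = 45.6/(91/9) = 2052/455 ≈ 4.5099.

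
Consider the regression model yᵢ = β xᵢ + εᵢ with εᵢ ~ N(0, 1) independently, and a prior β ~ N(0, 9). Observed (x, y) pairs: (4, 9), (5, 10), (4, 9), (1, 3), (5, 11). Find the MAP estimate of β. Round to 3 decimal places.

β̂_MAP = 2.166

log p(β | y) = −Σ(yᵢ − βxᵢ)²/(2·1) − β²/(2·9) + const.
Setting the derivative to zero: Σxᵢ(yᵢ − βxᵢ)/1 − β/9 = 0, so β = Σxᵢyᵢ / (Σxᵢ² + σ²/τ²).
Σxᵢyᵢ = 4·9 + 5·10 + 4·9 + 1·3 + 5·11 = 180; Σxᵢ² = 83; σ²/τ² = 1/9.
β̂_MAP = 180 / (83 + 1/9) = 180/(748/9) = 405/187 ≈ 2.166.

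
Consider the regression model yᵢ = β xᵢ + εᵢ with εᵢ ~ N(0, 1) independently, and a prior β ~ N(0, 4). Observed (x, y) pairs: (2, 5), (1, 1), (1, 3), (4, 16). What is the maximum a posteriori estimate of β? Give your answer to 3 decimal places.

β̂_MAP = 3.506

log p(β | y) = −Σ(yᵢ − βxᵢ)²/(2·1) − β²/(2·4) + const.
Setting the derivative to zero: Σxᵢ(yᵢ − βxᵢ)/1 − β/4 = 0, so β = Σxᵢyᵢ / (Σxᵢ² + σ²/τ²).
Σxᵢyᵢ = 2·5 + 1·1 + 1·3 + 4·16 = 78; Σxᵢ² = 22; σ²/τ² = 0.25.
β̂_MAP = 78 / (22 + 0.25) = 78/22.25 ≈ 3.506.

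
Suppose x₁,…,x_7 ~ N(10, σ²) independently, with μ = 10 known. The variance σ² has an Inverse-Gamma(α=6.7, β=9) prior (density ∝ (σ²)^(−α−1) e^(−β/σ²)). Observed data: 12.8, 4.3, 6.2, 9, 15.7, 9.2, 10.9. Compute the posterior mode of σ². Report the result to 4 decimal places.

σ̂²_MAP = 4.8085

Sum of squared deviations about the known mean: SS = (12.8−10)² + (4.3−10)² + (6.2−10)² + (9−10)² + (15.7−10)² + (9.2−10)² + (10.9−10)² = 89.71.
The Normal likelihood contributes (σ²)^(−n/2) exp(−SS/(2σ²)), so the posterior is Inverse-Gamma(α + n/2, β + SS/2) = Inverse-Gamma(10.2, 53.855).
The mode of Inverse-Gamma(a, b) is b/(a+1) = 53.855/11.2 ≈ 4.8085.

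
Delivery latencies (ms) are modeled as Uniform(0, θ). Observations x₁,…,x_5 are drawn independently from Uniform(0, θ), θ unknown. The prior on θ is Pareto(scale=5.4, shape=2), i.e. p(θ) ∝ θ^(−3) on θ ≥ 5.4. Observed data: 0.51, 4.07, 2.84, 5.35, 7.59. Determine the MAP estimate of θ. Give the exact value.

The Uniform(0, θ) likelihood is θ^(−n) for θ ≥ max(xᵢ), zero otherwise. Here max(xᵢ) = 7.59.
Posterior ∝ θ^(−3) · θ^(−5) = θ^(−8) on θ ≥ max(5.4, 7.59) = 7.59.
This density is strictly decreasing in θ, so the posterior mode lies at the lower boundary of the support.

θ̂_MAP = 7.59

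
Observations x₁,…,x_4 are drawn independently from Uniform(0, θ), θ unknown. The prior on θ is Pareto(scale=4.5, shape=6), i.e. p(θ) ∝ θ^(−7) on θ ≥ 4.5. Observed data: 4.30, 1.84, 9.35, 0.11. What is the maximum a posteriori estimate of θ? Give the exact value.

θ̂_MAP = 9.35

The Uniform(0, θ) likelihood is θ^(−n) for θ ≥ max(xᵢ), zero otherwise. Here max(xᵢ) = 9.35.
Posterior ∝ θ^(−7) · θ^(−4) = θ^(−11) on θ ≥ max(4.5, 9.35) = 9.35.
This density is strictly decreasing in θ, so the posterior mode lies at the lower boundary of the support.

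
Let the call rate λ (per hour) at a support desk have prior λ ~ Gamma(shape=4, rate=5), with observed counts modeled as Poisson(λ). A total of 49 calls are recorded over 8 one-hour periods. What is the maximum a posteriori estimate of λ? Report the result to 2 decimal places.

λ̂_MAP = 4.00

Σxᵢ = 49, n = 8.
Posterior ∝ λ^3e^(−5λ) · λ^49e^(−8λ) = λ^52e^(−13λ), i.e. Gamma(shape=53, rate=13).
The mode of a Gamma(a, b) with a ≥ 1 (shape–rate) is (a−1)/b = 52/13 ≈ 4.00.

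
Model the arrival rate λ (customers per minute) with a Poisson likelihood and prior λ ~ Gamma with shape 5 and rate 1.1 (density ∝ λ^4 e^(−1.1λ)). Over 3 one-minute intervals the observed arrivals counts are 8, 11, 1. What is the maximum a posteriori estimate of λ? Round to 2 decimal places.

λ̂_MAP = 5.85

Σxᵢ = 8+11+1 = 20, with n = 3.
Posterior ∝ λ^4e^(−1.1λ) · λ^20e^(−3λ) = λ^24e^(−4.1λ), i.e. Gamma(shape=25, rate=4.1).
The mode of a Gamma(a, b) with a ≥ 1 (shape–rate) is (a−1)/b = 24/4.1 ≈ 5.85.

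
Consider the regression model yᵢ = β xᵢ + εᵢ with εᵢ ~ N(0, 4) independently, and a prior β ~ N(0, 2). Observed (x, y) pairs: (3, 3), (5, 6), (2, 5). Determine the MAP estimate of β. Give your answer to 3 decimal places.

log p(β | y) = −Σ(yᵢ − βxᵢ)²/(2·4) − β²/(2·2) + const.
Setting the derivative to zero: Σxᵢ(yᵢ − βxᵢ)/4 − β/2 = 0, so β = Σxᵢyᵢ / (Σxᵢ² + σ²/τ²).
Σxᵢyᵢ = 3·3 + 5·6 + 2·5 = 49; Σxᵢ² = 38; σ²/τ² = 2.
β̂_MAP = 49 / (38 + 2) = 49/40 ≈ 1.225.

β̂_MAP = 1.225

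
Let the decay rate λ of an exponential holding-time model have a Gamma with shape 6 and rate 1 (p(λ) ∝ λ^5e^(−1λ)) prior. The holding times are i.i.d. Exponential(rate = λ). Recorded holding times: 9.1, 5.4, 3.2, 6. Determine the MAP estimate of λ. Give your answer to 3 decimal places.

The Exponential(rate=λ) likelihood is ∝ λ^n e^(−λΣtᵢ). Here n = 4 and Σtᵢ = 9.1 + 5.4 + 3.2 + 6 = 23.7.
Posterior ∝ λ^5e^(−1λ) · λ^4e^(−23.7λ) = λ^9e^(−24.7λ), i.e. Gamma(10, 24.7).
Mode = (a−1)/b = 9/24.7 ≈ 0.364.

λ̂_MAP = 0.364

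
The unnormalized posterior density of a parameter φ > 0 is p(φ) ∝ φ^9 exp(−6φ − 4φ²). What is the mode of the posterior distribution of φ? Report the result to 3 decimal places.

ℓ'(φ) = 9/φ − 6 − 8φ. Setting this to zero and multiplying by φ: 8φ² + 6φ − 9 = 0.
φ = (−6 + √(6² + 4·8·9)) / (2·8) = (−6 + √324) / 16 = (−6 + 18)/16 = 3/4.
ℓ''(φ) = −9/φ² − 8 < 0, confirming a maximum.

φ̂_MAP = 0.750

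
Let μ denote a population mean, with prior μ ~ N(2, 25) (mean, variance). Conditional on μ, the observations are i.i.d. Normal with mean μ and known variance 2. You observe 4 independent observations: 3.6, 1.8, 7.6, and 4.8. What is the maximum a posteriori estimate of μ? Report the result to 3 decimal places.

μ̂_MAP = 4.402

n = 4; x̄ = (3.6 + 1.8 + 7.6 + 4.8)/4 = 17.8/4 = 4.45.
For a Normal prior and Normal likelihood with known variance, the posterior is Normal; its mode equals its mean, the precision-weighted average.
Prior precision 1/σ₀² = 1/25 = 0.04; data precision n/σ² = 4/2 = 2.
μ̂ = (0.04·2 + 2·4.45) / (0.04 + 2) = 8.98/2.04 = 449/102 ≈ 4.402.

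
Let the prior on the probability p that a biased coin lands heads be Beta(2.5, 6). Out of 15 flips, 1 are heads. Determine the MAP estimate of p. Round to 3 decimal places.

Prior: Beta(2.5, 6).
Data: 1 success in 15 trials. The binomial likelihood contributes p(1−p)^14, so the posterior is Beta(2.5+1, 6+14) = Beta(3.5, 20).
For Beta(a, b) with a, b > 1 the mode is (a−1)/(a+b−2) = 2.5/21.5 ≈ 0.116.

p̂_MAP = 0.116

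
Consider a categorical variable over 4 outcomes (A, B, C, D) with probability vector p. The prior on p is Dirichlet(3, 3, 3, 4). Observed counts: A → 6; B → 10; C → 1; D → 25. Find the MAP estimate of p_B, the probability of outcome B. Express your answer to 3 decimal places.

The posterior is Dirichlet(αᵢ + nᵢ) = Dirichlet(9, 13, 4, 29).
For a Dirichlet(a₁,…,a_K) with all aᵢ > 1, the mode has j-th component (aⱼ − 1)/(Σaᵢ − K).
Here Σaᵢ = 55 and K = 4, so p_B = (13 − 1)/(55 − 4) = 12/51 ≈ 0.235.

MAP estimate of p_B = 0.235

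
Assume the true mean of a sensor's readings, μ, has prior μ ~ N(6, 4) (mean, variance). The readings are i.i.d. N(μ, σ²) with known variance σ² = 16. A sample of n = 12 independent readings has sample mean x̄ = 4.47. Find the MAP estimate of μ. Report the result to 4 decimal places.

n = 12, x̄ = 4.47.
For a Normal prior and Normal likelihood with known variance, the posterior is Normal; its mode equals its mean, the precision-weighted average.
Prior precision 1/σ₀² = 1/4 = 0.25; data precision n/σ² = 12/16 = 0.75.
μ̂ = (0.25·6 + 0.75·4.47) / (0.25 + 0.75) = 4.8525/1 = 4.8525.

μ̂_MAP = 4.8525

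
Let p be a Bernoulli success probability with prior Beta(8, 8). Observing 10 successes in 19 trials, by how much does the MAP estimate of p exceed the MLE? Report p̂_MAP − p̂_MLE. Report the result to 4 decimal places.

Posterior is Beta(18, 17); MAP = (18−1)/(35−2) = 17/33 ≈ 0.51515.
MLE ignores the prior: p̂_MLE = k/n = 10/19 ≈ 0.52632.
Difference = 17/33 − 10/19 = -7/627 ≈ -0.0112.

MAP − MLE = -0.0112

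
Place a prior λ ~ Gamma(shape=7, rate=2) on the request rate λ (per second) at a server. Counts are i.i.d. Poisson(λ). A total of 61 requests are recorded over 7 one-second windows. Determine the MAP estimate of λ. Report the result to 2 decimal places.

Σxᵢ = 61, n = 7.
Posterior ∝ λ^6e^(−2λ) · λ^61e^(−7λ) = λ^67e^(−9λ), i.e. Gamma(shape=68, rate=9).
The mode of a Gamma(a, b) with a ≥ 1 (shape–rate) is (a−1)/b = 67/9 ≈ 7.44.

λ̂_MAP = 7.44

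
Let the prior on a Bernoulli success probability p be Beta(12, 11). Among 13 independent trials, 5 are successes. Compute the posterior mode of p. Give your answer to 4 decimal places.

p̂_MAP = 0.4706

Prior: Beta(12, 11).
Data: 5 successes in 13 trials. The binomial likelihood contributes p^5(1−p)^8, so the posterior is Beta(12+5, 11+8) = Beta(17, 19).
For Beta(a, b) with a, b > 1 the mode is (a−1)/(a+b−2) = 16/34 ≈ 0.4706.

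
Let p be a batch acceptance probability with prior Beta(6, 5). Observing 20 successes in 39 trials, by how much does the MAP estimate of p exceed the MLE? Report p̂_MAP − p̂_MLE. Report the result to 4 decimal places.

MAP − MLE = 0.0080

Posterior is Beta(26, 24); MAP = (26−1)/(50−2) = 25/48 ≈ 0.52083.
MLE ignores the prior: p̂_MLE = k/n = 20/39 ≈ 0.51282.
Difference = 25/48 − 20/39 = 5/624 ≈ 0.0080.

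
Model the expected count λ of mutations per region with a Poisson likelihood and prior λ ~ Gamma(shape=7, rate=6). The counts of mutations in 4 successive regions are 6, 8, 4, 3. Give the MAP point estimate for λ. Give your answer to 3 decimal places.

Σxᵢ = 6+8+4+3 = 21, with n = 4.
Posterior ∝ λ^6e^(−6λ) · λ^21e^(−4λ) = λ^27e^(−10λ), i.e. Gamma(shape=28, rate=10).
The mode of a Gamma(a, b) with a ≥ 1 (shape–rate) is (a−1)/b = 27/10 ≈ 2.700.

λ̂_MAP = 2.700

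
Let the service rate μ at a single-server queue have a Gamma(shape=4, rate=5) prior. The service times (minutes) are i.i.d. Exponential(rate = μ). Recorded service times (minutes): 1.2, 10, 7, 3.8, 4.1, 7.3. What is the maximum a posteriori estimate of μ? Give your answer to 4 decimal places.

μ̂_MAP = 0.2344

The Exponential(rate=μ) likelihood is ∝ μ^n e^(−μΣtᵢ). Here n = 6 and Σtᵢ = 1.2 + 10 + 7 + 3.8 + 4.1 + 7.3 = 33.4.
Posterior ∝ μ^3e^(−5μ) · μ^6e^(−33.4μ) = μ^9e^(−38.4μ), i.e. Gamma(10, 38.4).
Mode = (a−1)/b = 9/38.4 ≈ 0.2344.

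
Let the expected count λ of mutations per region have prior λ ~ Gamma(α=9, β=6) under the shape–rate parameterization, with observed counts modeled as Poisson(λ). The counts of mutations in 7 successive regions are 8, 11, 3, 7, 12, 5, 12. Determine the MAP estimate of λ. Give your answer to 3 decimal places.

Σxᵢ = 8+11+3+7+12+5+12 = 58, with n = 7.
Posterior ∝ λ^8e^(−6λ) · λ^58e^(−7λ) = λ^66e^(−13λ), i.e. Gamma(shape=67, rate=13).
The mode of a Gamma(a, b) with a ≥ 1 (shape–rate) is (a−1)/b = 66/13 ≈ 5.077.

λ̂_MAP = 5.077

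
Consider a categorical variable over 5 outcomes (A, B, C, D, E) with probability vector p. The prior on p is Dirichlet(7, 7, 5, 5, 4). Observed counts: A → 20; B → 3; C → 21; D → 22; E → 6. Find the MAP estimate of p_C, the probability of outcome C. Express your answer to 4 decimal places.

MAP estimate of p_C = 0.2632

The posterior is Dirichlet(αᵢ + nᵢ) = Dirichlet(27, 10, 26, 27, 10).
For a Dirichlet(a₁,…,a_K) with all aᵢ > 1, the mode has j-th component (aⱼ − 1)/(Σaᵢ − K).
Here Σaᵢ = 100 and K = 5, so p_C = (26 − 1)/(100 − 5) = 25/95 ≈ 0.2632.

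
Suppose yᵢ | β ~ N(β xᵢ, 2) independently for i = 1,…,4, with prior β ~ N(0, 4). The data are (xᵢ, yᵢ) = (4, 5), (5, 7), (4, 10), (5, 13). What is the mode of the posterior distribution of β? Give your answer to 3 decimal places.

log p(β | y) = −Σ(yᵢ − βxᵢ)²/(2·2) − β²/(2·4) + const.
Setting the derivative to zero: Σxᵢ(yᵢ − βxᵢ)/2 − β/4 = 0, so β = Σxᵢyᵢ / (Σxᵢ² + σ²/τ²).
Σxᵢyᵢ = 4·5 + 5·7 + 4·10 + 5·13 = 160; Σxᵢ² = 82; σ²/τ² = 0.5.
β̂_MAP = 160 / (82 + 0.5) = 160/82.5 ≈ 1.939.

β̂_MAP = 1.939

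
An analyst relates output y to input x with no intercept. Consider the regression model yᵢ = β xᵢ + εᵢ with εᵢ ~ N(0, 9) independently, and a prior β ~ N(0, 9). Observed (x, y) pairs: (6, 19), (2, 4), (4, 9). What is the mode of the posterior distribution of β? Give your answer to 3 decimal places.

log p(β | y) = −Σ(yᵢ − βxᵢ)²/(2·9) − β²/(2·9) + const.
Setting the derivative to zero: Σxᵢ(yᵢ − βxᵢ)/9 − β/9 = 0, so β = Σxᵢyᵢ / (Σxᵢ² + σ²/τ²).
Σxᵢyᵢ = 6·19 + 2·4 + 4·9 = 158; Σxᵢ² = 56; σ²/τ² = 1.
β̂_MAP = 158 / (56 + 1) = 158/57 ≈ 2.772.

β̂_MAP = 2.772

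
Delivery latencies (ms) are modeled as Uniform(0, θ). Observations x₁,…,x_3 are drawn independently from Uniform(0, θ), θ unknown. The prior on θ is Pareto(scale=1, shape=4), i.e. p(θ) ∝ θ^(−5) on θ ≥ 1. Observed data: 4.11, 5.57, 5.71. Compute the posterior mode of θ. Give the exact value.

The Uniform(0, θ) likelihood is θ^(−n) for θ ≥ max(xᵢ), zero otherwise. Here max(xᵢ) = 5.71.
Posterior ∝ θ^(−5) · θ^(−3) = θ^(−8) on θ ≥ max(1, 5.71) = 5.71.
This density is strictly decreasing in θ, so the posterior mode lies at the lower boundary of the support.

θ̂_MAP = 5.71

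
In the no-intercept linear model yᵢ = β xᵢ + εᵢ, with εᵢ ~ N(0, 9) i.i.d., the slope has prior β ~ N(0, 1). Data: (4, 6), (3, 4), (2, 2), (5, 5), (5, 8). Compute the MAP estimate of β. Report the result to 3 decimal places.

log p(β | y) = −Σ(yᵢ − βxᵢ)²/(2·9) − β²/(2·1) + const.
Setting the derivative to zero: Σxᵢ(yᵢ − βxᵢ)/9 − β/1 = 0, so β = Σxᵢyᵢ / (Σxᵢ² + σ²/τ²).
Σxᵢyᵢ = 4·6 + 3·4 + 2·2 + 5·5 + 5·8 = 105; Σxᵢ² = 79; σ²/τ² = 9.
β̂_MAP = 105 / (79 + 9) = 105/88 ≈ 1.193.

β̂_MAP = 1.193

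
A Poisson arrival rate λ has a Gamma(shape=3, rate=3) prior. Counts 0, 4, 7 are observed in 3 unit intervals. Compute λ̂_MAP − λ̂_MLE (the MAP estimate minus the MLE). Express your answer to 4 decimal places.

Σxᵢ = 11. Posterior is Gamma(14, 6); MAP = (14−1)/6 = 13/6 ≈ 2.16667.
MLE = x̄ = 11/3 ≈ 3.66667.
Difference = 13/6 − 11/3 = -3/2 ≈ -1.5000.

MAP − MLE = -1.5000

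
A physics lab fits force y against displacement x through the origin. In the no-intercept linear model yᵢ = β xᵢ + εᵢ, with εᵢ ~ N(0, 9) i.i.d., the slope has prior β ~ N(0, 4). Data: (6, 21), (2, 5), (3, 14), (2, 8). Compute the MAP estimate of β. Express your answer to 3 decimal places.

β̂_MAP = 3.511

log p(β | y) = −Σ(yᵢ − βxᵢ)²/(2·9) − β²/(2·4) + const.
Setting the derivative to zero: Σxᵢ(yᵢ − βxᵢ)/9 − β/4 = 0, so β = Σxᵢyᵢ / (Σxᵢ² + σ²/τ²).
Σxᵢyᵢ = 6·21 + 2·5 + 3·14 + 2·8 = 194; Σxᵢ² = 53; σ²/τ² = 2.25.
β̂_MAP = 194 / (53 + 2.25) = 194/55.25 ≈ 3.511.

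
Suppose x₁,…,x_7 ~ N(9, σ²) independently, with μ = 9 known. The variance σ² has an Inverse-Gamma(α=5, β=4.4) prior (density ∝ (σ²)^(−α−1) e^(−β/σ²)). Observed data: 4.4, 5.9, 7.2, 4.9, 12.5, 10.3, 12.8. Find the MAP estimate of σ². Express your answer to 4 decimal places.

Sum of squared deviations about the known mean: SS = (4.4−9)² + (5.9−9)² + (7.2−9)² + (4.9−9)² + (12.5−9)² + (10.3−9)² + (12.8−9)² = 79.2.
The Normal likelihood contributes (σ²)^(−n/2) exp(−SS/(2σ²)), so the posterior is Inverse-Gamma(α + n/2, β + SS/2) = Inverse-Gamma(8.5, 44).
The mode of Inverse-Gamma(a, b) is b/(a+1) = 44/9.5 ≈ 4.6316.

σ̂²_MAP = 4.6316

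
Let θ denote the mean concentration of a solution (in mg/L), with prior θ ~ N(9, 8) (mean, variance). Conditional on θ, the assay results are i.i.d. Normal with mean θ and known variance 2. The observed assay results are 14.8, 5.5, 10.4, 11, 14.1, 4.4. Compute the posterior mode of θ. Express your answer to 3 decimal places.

θ̂_MAP = 9.992

n = 6; x̄ = (14.8 + 5.5 + 10.4 + 11 + 14.1 + 4.4)/6 = 60.2/6 = 301/30 ≈ 10.0333.
For a Normal prior and Normal likelihood with known variance, the posterior is Normal; its mode equals its mean, the precision-weighted average.
Prior precision 1/σ₀² = 1/8 = 0.125; data precision n/σ² = 6/2 = 3.
θ̂ = (0.125·9 + 3·(301/30)) / (0.125 + 3) = 31.225/3.125 = 9.992.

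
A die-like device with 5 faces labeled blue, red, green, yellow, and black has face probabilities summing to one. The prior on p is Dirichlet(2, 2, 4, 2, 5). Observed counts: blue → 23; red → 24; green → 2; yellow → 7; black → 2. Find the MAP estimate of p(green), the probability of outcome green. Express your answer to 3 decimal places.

MAP estimate of p(green) = 0.074

The posterior is Dirichlet(αᵢ + nᵢ) = Dirichlet(25, 26, 6, 9, 7).
For a Dirichlet(a₁,…,a_K) with all aᵢ > 1, the mode has j-th component (aⱼ − 1)/(Σaᵢ − K).
Here Σaᵢ = 73 and K = 5, so p(green) = (6 − 1)/(73 − 5) = 5/68 ≈ 0.074.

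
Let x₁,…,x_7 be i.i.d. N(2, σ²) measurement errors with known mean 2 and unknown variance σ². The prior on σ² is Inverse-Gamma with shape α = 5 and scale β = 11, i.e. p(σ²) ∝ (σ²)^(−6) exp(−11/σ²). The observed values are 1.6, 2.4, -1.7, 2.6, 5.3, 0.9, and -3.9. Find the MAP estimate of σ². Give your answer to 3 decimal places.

Sum of squared deviations about the known mean: SS = (1.6−2)² + (2.4−2)² + (-1.7−2)² + (2.6−2)² + (5.3−2)² + (0.9−2)² + (-3.9−2)² = 61.28.
The Normal likelihood contributes (σ²)^(−n/2) exp(−SS/(2σ²)), so the posterior is Inverse-Gamma(α + n/2, β + SS/2) = Inverse-Gamma(8.5, 41.64).
The mode of Inverse-Gamma(a, b) is b/(a+1) = 41.64/9.5 ≈ 4.383.

σ̂²_MAP = 4.383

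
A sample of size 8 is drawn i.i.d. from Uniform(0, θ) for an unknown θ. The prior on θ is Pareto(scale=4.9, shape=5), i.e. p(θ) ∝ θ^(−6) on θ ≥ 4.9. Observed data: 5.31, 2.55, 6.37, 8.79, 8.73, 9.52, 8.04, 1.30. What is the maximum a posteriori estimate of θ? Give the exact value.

θ̂_MAP = 9.52

The Uniform(0, θ) likelihood is θ^(−n) for θ ≥ max(xᵢ), zero otherwise. Here max(xᵢ) = 9.52.
Posterior ∝ θ^(−6) · θ^(−8) = θ^(−14) on θ ≥ max(4.9, 9.52) = 9.52.
This density is strictly decreasing in θ, so the posterior mode lies at the lower boundary of the support.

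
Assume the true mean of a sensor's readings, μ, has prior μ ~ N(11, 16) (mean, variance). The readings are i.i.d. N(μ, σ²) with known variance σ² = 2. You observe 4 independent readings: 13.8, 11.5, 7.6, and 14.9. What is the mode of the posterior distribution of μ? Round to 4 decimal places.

μ̂_MAP = 11.9212

n = 4; x̄ = (13.8 + 11.5 + 7.6 + 14.9)/4 = 47.8/4 = 11.95.
For a Normal prior and Normal likelihood with known variance, the posterior is Normal; its mode equals its mean, the precision-weighted average.
Prior precision 1/σ₀² = 1/16 = 0.0625; data precision n/σ² = 4/2 = 2.
μ̂ = (0.0625·11 + 2·11.95) / (0.0625 + 2) = 24.5875/2.0625 = 1967/165 ≈ 11.9212.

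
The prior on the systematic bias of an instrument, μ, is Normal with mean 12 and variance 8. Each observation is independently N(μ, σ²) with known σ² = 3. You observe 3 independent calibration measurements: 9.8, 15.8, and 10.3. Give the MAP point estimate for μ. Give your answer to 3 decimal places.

n = 3; x̄ = (9.8 + 15.8 + 10.3)/3 = 35.9/3 = 359/30 ≈ 11.9667.
For a Normal prior and Normal likelihood with known variance, the posterior is Normal; its mode equals its mean, the precision-weighted average.
Prior precision 1/σ₀² = 1/8 = 0.125; data precision n/σ² = 3/3 = 1.
μ̂ = (0.125·12 + 1·(359/30)) / (0.125 + 1) = (202/15)/1.125 = 1616/135 ≈ 11.970.

μ̂_MAP = 11.970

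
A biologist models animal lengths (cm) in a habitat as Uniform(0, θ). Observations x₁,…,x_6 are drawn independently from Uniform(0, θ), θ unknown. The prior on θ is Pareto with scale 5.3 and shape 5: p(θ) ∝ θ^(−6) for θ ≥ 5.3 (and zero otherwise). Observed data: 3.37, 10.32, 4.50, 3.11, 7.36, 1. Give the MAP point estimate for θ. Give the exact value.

θ̂_MAP = 10.32

The Uniform(0, θ) likelihood is θ^(−n) for θ ≥ max(xᵢ), zero otherwise. Here max(xᵢ) = 10.32.
Posterior ∝ θ^(−6) · θ^(−6) = θ^(−12) on θ ≥ max(5.3, 10.32) = 10.32.
This density is strictly decreasing in θ, so the posterior mode lies at the lower boundary of the support.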